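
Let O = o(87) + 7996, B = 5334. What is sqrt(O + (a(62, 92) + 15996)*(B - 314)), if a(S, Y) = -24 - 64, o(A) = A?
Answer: 9*sqrt(986003) ≈ 8936.8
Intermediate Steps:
a(S, Y) = -88
O = 8083 (O = 87 + 7996 = 8083)
sqrt(O + (a(62, 92) + 15996)*(B - 314)) = sqrt(8083 + (-88 + 15996)*(5334 - 314)) = sqrt(8083 + 15908*5020) = sqrt(8083 + 79858160) = sqrt(79866243) = 9*sqrt(986003)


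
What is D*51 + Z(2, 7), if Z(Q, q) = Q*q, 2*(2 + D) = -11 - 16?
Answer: -1553/2 ≈ -776.50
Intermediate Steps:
D = -31/2 (D = -2 + (-11 - 16)/2 = -2 + (1/2)*(-27) = -2 - 27/2 = -31/2 ≈ -15.500)
D*51 + Z(2, 7) = -31/2*51 + 2*7 = -1581/2 + 14 = -1553/2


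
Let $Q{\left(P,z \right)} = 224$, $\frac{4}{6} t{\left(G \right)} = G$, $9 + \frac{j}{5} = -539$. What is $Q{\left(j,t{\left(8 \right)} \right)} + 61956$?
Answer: $62180$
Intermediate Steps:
$j = -2740$ ($j = -45 + 5 \left(-539\right) = -45 - 2695 = -2740$)
$t{\left(G \right)} = \frac{3 G}{2}$
$Q{\left(j,t{\left(8 \right)} \right)} + 61956 = 224 + 61956 = 62180$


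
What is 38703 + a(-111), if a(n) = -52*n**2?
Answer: -601989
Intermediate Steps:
38703 + a(-111) = 38703 - 52*(-111)**2 = 38703 - 52*12321 = 38703 - 640692 = -601989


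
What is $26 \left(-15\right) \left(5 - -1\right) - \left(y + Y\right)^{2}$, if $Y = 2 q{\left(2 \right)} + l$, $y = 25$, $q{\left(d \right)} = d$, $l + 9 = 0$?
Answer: $-2740$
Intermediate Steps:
$l = -9$ ($l = -9 + 0 = -9$)
$Y = -5$ ($Y = 2 \cdot 2 - 9 = 4 - 9 = -5$)
$26 \left(-15\right) \left(5 - -1\right) - \left(y + Y\right)^{2} = 26 \left(-15\right) \left(5 - -1\right) - \left(25 - 5\right)^{2} = - 390 \left(5 + 1\right) - 20^{2} = \left(-390\right) 6 - 400 = -2340 - 400 = -2740$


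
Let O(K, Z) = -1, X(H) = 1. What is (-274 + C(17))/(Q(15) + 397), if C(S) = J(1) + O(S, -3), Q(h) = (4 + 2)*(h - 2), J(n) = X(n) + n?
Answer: -273/475 ≈ -0.57474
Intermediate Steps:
J(n) = 1 + n
Q(h) = -12 + 6*h (Q(h) = 6*(-2 + h) = -12 + 6*h)
C(S) = 1 (C(S) = (1 + 1) - 1 = 2 - 1 = 1)
(-274 + C(17))/(Q(15) + 397) = (-274 + 1)/((-12 + 6*15) + 397) = -273/((-12 + 90) + 397) = -273/(78 + 397) = -273/475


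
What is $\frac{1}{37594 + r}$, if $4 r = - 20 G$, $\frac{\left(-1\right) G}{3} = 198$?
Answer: $\frac{1}{40564} \approx 2.4652 \cdot 10^{-5}$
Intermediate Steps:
$G = -594$ ($G = \left(-3\right) 198 = -594$)
$r = 2970$ ($r = \frac{\left(-20\right) \left(-594\right)}{4} = \frac{1}{4} \cdot 11880 = 2970$)
$\frac{1}{37594 + r} = \frac{1}{37594 + 2970} = \frac{1}{40564}$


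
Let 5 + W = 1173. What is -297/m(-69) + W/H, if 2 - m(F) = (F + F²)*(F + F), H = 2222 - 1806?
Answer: 11814908/4208737 ≈ 2.8072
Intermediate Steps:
W = 1168 (W = -5 + 1173 = 1168)
H = 416
m(F) = 2 - 2*F*(F + F²) (m(F) = 2 - (F + F²)*(F + F) = 2 - (F + F²)*2*F = 2 - 2*F*(F + F²))
-297/m(-69) + W/H = -297/(2 - 2*(-69)² - 2*(-69)³) + 1168/416 = -297/(2 - 2*4761 - 2*(-328509)) + 1168*(1/416) = -297/(2 - 9522 + 657018) + 73/26 = -297/647498 + 73/26 = 11814908/4208737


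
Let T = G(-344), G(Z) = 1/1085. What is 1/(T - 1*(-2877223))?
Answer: 1085/3121786956 ≈ 3.4756e-7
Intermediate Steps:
G(Z) = 1/1085
T = 1/1085 ≈ 0.00092166
1/(T - 1*(-2877223)) = 1/(1/1085 - 1*(-2877223)) = 1/(1/1085 + 2877223) = 1/(3121786956/1085) = 1085/3121786956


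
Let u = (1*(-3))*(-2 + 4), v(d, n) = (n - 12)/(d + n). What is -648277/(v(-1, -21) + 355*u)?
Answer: 1296554/4257 ≈ 304.57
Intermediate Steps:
v(d, n) = (-12 + n)/(d + n)
u = -6 (u = -3*2 = -6)
-648277/(v(-1, -21) + 355*u) = -648277/((-12 - 21)/(-1 - 21) + 355*(-6)) = -648277/(-33/(-22) - 2130) = -648277/(-1/22*(-33) - 2130) = -648277/(3/2 - 2130) = -648277/(-4257/2) = -648277*(-2/4257) = 1296554/4257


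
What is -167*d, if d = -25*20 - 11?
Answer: 85337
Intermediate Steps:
d = -511 (d = -500 - 11 = -511)
-167*d = -167*(-511) = 85337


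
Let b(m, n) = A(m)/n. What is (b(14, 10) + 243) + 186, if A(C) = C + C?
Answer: 2159/5 ≈ 431.80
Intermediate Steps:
A(C) = 2*C
b(m, n) = 2*m/n (b(m, n) = (2*m)/n = 2*m/n)
(b(14, 10) + 243) + 186 = (2*14/10 + 243) + 186 = (2*14*(1/10) + 243) + 186 = (14/5 + 243) + 186 = 1229/5 + 186 = 2159/5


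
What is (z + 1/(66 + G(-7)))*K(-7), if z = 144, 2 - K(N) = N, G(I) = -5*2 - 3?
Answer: 68697/53 ≈ 1296.2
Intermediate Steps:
G(I) = -13 (G(I) = -10 - 3 = -13)
K(N) = 2 - N
(z + 1/(66 + G(-7)))*K(-7) = (144 + 1/(66 - 13))*(2 - 1*(-7)) = (144 + 1/53)*(2 + 7) = (144 + 1/53)*9 = (7633/53)*9 = 68697/53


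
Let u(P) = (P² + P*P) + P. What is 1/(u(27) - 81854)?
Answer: -1/80369 ≈ -1.2443e-5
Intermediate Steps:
u(P) = P + 2*P² (u(P) = (P² + P²) + P = 2*P² + P = P + 2*P²)
1/(u(27) - 81854) = 1/(27*(1 + 2*27) - 81854) = 1/(27*(1 + 54) - 81854) = 1/(27*55 - 81854) = 1/(1485 - 81854) = 1/(-80369) = -1/80369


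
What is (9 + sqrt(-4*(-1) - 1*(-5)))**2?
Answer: 144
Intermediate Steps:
(9 + sqrt(-4*(-1) - 1*(-5)))**2 = (9 + sqrt(4 + 5))**2 = (9 + sqrt(9))**2 = (9 + 3)**2 = 12**2 = 144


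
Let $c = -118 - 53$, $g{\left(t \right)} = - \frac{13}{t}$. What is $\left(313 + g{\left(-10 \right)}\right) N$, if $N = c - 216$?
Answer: $- \frac{1216341}{10} \approx -1.2163 \cdot 10^{5}$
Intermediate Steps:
$c = -171$
$N = -387$ ($N = -171 - 216 = -387$)
$\left(313 + g{\left(-10 \right)}\right) N = \left(313 - \frac{13}{-10}\right) \left(-387\right) = \left(313 - - \frac{13}{10}\right) \left(-387\right) = \left(313 + \frac{13}{10}\right) \left(-387\right) = \frac{3143}{10} \left(-387\right) = - \frac{1216341}{10}$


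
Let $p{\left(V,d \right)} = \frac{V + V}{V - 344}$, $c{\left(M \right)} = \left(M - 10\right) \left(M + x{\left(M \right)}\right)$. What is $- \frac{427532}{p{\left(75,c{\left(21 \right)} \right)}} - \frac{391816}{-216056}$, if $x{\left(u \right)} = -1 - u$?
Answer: $\frac{1552988652653}{2025525} \approx 7.6671 \cdot 10^{5}$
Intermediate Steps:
$c{\left(M \right)} = 10 - M$ ($c{\left(M \right)} = \left(M - 10\right) \left(M - \left(1 + M\right)\right) = \left(-10 + M\right) \left(-1\right) = 10 - M$)
$p{\left(V,d \right)} = \frac{2 V}{-344 + V}$
$- \frac{427532}{p{\left(75,c{\left(21 \right)} \right)}} - \frac{391816}{-216056} = - \frac{427532}{2 \cdot 75 \frac{1}{-344 + 75}} - \frac{391816}{-216056} = - \frac{427532}{2 \cdot 75 \frac{1}{-269}} - - \frac{48977}{27007} = - \frac{427532}{2 \cdot 75 \left(- \frac{1}{269}\right)} + \frac{48977}{27007} = - \frac{427532}{- \frac{150}{269}} + \frac{48977}{27007} = \left(-427532\right) \left(- \frac{269}{150}\right) + \frac{48977}{27007} = \frac{57503054}{75} + \frac{48977}{27007} = \frac{1552988652653}{2025525}$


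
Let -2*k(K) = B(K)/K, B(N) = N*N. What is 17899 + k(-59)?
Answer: 35857/2 ≈ 17929.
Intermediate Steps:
B(N) = N²
k(K) = -K/2 (k(K) = -K²/(2*K) = -K/2)
17899 + k(-59) = 17899 - ½*(-59) = 17899 + 59/2 = 35857/2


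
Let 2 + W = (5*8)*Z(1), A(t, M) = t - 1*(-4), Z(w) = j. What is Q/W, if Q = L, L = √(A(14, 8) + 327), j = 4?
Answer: √345/158 ≈ 0.11756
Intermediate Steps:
Z(w) = 4
A(t, M) = 4 + t (A(t, M) = t + 4 = 4 + t)
W = 158 (W = -2 + (5*8)*4 = -2 + 40*4 = -2 + 160 = 158)
L = √345 (L = √((4 + 14) + 327) = √(18 + 327) = √345 ≈ 18.574)
Q = √345 ≈ 18.574
Q/W = √345/158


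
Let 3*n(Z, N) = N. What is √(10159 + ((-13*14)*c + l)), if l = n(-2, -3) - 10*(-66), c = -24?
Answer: √15186 ≈ 123.23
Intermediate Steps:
n(Z, N) = N/3
l = 659 (l = (⅓)*(-3) - 10*(-66) = -1 + 660 = 659)
√(10159 + ((-13*14)*c + l)) = √(10159 + (-13*14*(-24) + 659)) = √(10159 + (-182*(-24) + 659)) = √(10159 + (4368 + 659)) = √(10159 + 5027) = √15186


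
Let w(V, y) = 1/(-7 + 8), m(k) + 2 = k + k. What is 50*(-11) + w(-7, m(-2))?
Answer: -549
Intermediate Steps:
m(k) = -2 + 2*k (m(k) = -2 + (k + k) = -2 + 2*k)
w(V, y) = 1 (w(V, y) = 1/1 = 1)
50*(-11) + w(-7, m(-2)) = 50*(-11) + 1 = -550 + 1 = -549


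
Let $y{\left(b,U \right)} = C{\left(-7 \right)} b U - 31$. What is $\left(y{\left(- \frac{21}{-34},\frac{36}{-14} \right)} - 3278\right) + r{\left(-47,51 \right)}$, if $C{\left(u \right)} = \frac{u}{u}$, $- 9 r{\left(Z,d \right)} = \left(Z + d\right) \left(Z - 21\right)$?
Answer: $- \frac{501896}{153} \approx -3280.4$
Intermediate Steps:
$r{\left(Z,d \right)} = - \frac{\left(-21 + Z\right) \left(Z + d\right)}{9}$ ($r{\left(Z,d \right)} = - \frac{\left(Z + d\right) \left(Z - 21\right)}{9} = - \frac{\left(Z + d\right) \left(-21 + Z\right)}{9} = - \frac{\left(-21 + Z\right) \left(Z + d\right)}{9}$)
$C{\left(u \right)} = 1$
$y{\left(b,U \right)} = -31 + U b$ ($y{\left(b,U \right)} = 1 b U - 31 = b U - 31 = U b - 31 = -31 + U b$)
$\left(y{\left(- \frac{21}{-34},\frac{36}{-14} \right)} - 3278\right) + r{\left(-47,51 \right)} = \left(\left(-31 + \frac{36}{-14} \left(- \frac{21}{-34}\right)\right) - 3278\right) + \left(- \frac{\left(-47\right)^{2}}{9} + \frac{7}{3} \left(-47\right) + \frac{7}{3} \cdot 51 - \left(- \frac{47}{9}\right) 51\right) = \left(\left(-31 + 36 \left(- \frac{1}{14}\right) \left(\left(-21\right) \left(- \frac{1}{34}\right)\right)\right) - 3278\right) + \left(\left(- \frac{1}{9}\right) 2209 - \frac{329}{3} + 119 + \frac{799}{3}\right) = \left(\left(-31 - \frac{27}{17}\right) - 3278\right) + \left(- \frac{2209}{9} - \frac{329}{3} + 119 + \frac{799}{3}\right) = \left(\left(-31 - \frac{27}{17}\right) - 3278\right) + \frac{272}{9} = \left(- \frac{554}{17} - 3278\right) + \frac{272}{9} = - \frac{56280}{17} + \frac{272}{9} = - \frac{501896}{153}$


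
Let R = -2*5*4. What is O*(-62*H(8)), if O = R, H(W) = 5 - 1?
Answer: 9920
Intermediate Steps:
H(W) = 4
R = -40 (R = -2*5*4 = -10*4 = -40)
O = -40
O*(-62*H(8)) = -(-2480)*4 = -40*(-248) = 9920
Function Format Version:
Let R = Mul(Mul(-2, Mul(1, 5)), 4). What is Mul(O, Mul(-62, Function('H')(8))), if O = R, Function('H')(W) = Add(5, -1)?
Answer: 9920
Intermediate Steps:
Function('H')(W) = 4
R = -40 (R = Mul(Mul(-2, 5), 4) = Mul(-10, 4) = -40)
O = -40
Mul(O, Mul(-62, Function('H')(8))) = Mul(-40, Mul(-62, 4)) = Mul(-40, -248) = 9920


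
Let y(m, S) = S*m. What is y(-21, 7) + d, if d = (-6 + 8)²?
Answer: -143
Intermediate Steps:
d = 4 (d = 2² = 4)
y(-21, 7) + d = 7*(-21) + 4 = -147 + 4 = -143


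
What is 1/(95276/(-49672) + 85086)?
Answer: 12418/1056574129 ≈ 1.1753e-5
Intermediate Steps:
1/(95276/(-49672) + 85086) = 1/(95276*(-1/49672) + 85086) = 1/(-23819/12418 + 85086) = 1/(1056574129/12418) = 12418/1056574129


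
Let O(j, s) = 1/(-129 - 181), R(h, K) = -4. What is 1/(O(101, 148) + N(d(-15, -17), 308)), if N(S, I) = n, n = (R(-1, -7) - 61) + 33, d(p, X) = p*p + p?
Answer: -310/9921 ≈ -0.031247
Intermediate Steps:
O(j, s) = -1/310 (O(j, s) = 1/(-310) = -1/310)
d(p, X) = p + p**2 (d(p, X) = p**2 + p = p + p**2)
n = -32 (n = (-4 - 61) + 33 = -65 + 33 = -32)
N(S, I) = -32
1/(O(101, 148) + N(d(-15, -17), 308)) = 1/(-1/310 - 32) = 1/(-9921/310) = -310/9921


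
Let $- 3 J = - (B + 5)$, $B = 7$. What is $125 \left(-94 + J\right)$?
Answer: $-11250$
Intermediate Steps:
$J = 4$ ($J = - \frac{\left(-1\right) \left(7 + 5\right)}{3} = - \frac{\left(-1\right) 12}{3} = \left(- \frac{1}{3}\right) \left(-12\right) = 4$)
$125 \left(-94 + J\right) = 125 \left(-94 + 4\right) = 125 \left(-90\right) = -11250$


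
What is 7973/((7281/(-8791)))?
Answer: -70090643/7281 ≈ -9626.5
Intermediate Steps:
7973/((7281/(-8791))) = 7973/((7281*(-1/8791))) = 7973/(-7281/8791) = 7973*(-8791/7281) = -70090643/7281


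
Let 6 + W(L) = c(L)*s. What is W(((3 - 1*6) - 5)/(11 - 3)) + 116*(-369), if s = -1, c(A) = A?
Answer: -42809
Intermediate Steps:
W(L) = -6 - L (W(L) = -6 + L*(-1) = -6 - L)
W(((3 - 1*6) - 5)/(11 - 3)) + 116*(-369) = (-6 - ((3 - 1*6) - 5)/(11 - 3)) + 116*(-369) = (-6 - ((3 - 6) - 5)/8) - 42804 = (-6 - (-3 - 5)/8) - 42804 = (-6 - (-8)/8) - 42804 = (-6 - 1*(-1)) - 42804 = (-6 + 1) - 42804 = -5 - 42804 = -42809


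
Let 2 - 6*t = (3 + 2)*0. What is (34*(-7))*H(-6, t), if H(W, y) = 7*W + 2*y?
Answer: 29512/3 ≈ 9837.3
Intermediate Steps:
t = ⅓ (t = ⅓ - (3 + 2)*0/6 = ⅓ - 5*0/6 = ⅓ - ⅙*0 = ⅓ + 0 = ⅓ ≈ 0.33333)
H(W, y) = 2*y + 7*W
(34*(-7))*H(-6, t) = (34*(-7))*(2*(⅓) + 7*(-6)) = -238*(⅔ - 42) = -238*(-124/3) = 29512/3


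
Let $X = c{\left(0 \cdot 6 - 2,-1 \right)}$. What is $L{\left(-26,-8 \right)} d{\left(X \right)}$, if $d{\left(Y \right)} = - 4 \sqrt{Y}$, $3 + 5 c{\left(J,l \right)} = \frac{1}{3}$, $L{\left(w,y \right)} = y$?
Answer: $\frac{64 i \sqrt{30}}{15} \approx 23.37 i$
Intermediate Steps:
$c{\left(J,l \right)} = - \frac{8}{15}$ ($c{\left(J,l \right)} = - \frac{3}{5} + \frac{1}{5 \cdot 3} = - \frac{3}{5} + \frac{1}{5} \cdot \frac{1}{3} = - \frac{3}{5} + \frac{1}{15} = - \frac{8}{15}$)
$X = - \frac{8}{15} \approx -0.53333$
$L{\left(-26,-8 \right)} d{\left(X \right)} = - 8 \left(- 4 \sqrt{- \frac{8}{15}}\right) = - 8 \left(- 4 \frac{2 i \sqrt{30}}{15}\right) = - 8 \left(- \frac{8 i \sqrt{30}}{15}\right) = \frac{64 i \sqrt{30}}{15}$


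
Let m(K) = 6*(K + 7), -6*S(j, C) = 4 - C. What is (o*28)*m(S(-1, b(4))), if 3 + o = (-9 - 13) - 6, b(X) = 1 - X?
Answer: -30380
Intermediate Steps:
S(j, C) = -2/3 + C/6 (S(j, C) = -(4 - C)/6 = -2/3 + C/6)
m(K) = 42 + 6*K (m(K) = 6*(7 + K) = 42 + 6*K)
o = -31 (o = -3 + ((-9 - 13) - 6) = -3 + (-22 - 6) = -3 - 28 = -31)
(o*28)*m(S(-1, b(4))) = (-31*28)*(42 + 6*(-2/3 + (1 - 1*4)/6)) = -868*(42 + 6*(-2/3 + (1 - 4)/6)) = -868*(42 + 6*(-2/3 + (1/6)*(-3))) = -868*(42 + 6*(-2/3 - 1/2)) = -868*(42 + 6*(-7/6)) = -868*(42 - 7) = -868*35 = -30380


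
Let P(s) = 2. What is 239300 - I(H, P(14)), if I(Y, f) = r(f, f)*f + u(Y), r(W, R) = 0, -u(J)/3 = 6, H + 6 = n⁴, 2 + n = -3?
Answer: 239318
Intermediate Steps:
n = -5 (n = -2 - 3 = -5)
H = 619 (H = -6 + (-5)⁴ = -6 + 625 = 619)
u(J) = -18 (u(J) = -3*6 = -18)
I(Y, f) = -18 (I(Y, f) = 0*f - 18 = 0 - 18 = -18)
239300 - I(H, P(14)) = 239300 - 1*(-18) = 239300 + 18 = 239318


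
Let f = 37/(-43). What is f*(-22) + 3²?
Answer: 1201/43 ≈ 27.930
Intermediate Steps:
f = -37/43 (f = 37*(-1/43) = -37/43 ≈ -0.86047)
f*(-22) + 3² = -37/43*(-22) + 3² = 814/43 + 9 = 1201/43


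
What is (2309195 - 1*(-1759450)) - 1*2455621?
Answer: 1613024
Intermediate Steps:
(2309195 - 1*(-1759450)) - 1*2455621 = (2309195 + 1759450) - 2455621 = 4068645 - 2455621 = 1613024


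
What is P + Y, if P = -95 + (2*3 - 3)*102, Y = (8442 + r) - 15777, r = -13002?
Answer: -20126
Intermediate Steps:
Y = -20337 (Y = (8442 - 13002) - 15777 = -4560 - 15777 = -20337)
P = 211 (P = -95 + (6 - 3)*102 = -95 + 3*102 = -95 + 306 = 211)
P + Y = 211 - 20337 = -20126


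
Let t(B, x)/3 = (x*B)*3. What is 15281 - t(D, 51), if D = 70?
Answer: -16849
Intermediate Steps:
t(B, x) = 9*B*x (t(B, x) = 3*((x*B)*3) = 3*((B*x)*3) = 3*(3*B*x) = 9*B*x)
15281 - t(D, 51) = 15281 - 9*70*51 = 15281 - 1*32130 = 15281 - 32130 = -16849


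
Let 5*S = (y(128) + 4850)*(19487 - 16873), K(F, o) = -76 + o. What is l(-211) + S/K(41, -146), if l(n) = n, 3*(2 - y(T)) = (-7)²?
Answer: -19311964/1665 ≈ -11599.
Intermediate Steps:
y(T) = -43/3 (y(T) = 2 - ⅓*(-7)² = 2 - ⅓*49 = 2 - 49/3 = -43/3)
S = 37921298/15 (S = ((-43/3 + 4850)*(19487 - 16873))/5 = ((14507/3)*2614)/5 = (⅕)*(37921298/3) = 37921298/15 ≈ 2.5281e+6)
l(-211) + S/K(41, -146) = -211 + 37921298/(15*(-76 - 146)) = -211 + (37921298/15)/(-222) = -211 + (37921298/15)*(-1/222) = -211 - 18960649/1665 = -19311964/1665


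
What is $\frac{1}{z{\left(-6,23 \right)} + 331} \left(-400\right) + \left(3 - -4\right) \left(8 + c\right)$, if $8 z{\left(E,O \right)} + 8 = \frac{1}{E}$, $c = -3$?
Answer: $\frac{535165}{15839} \approx 33.788$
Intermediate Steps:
$z{\left(E,O \right)} = -1 + \frac{1}{8 E}$
$\frac{1}{z{\left(-6,23 \right)} + 331} \left(-400\right) + \left(3 - -4\right) \left(8 + c\right) = \frac{1}{\frac{\frac{1}{8} - -6}{-6} + 331} \left(-400\right) + \left(3 - -4\right) \left(8 - 3\right) = \frac{1}{- \frac{\frac{1}{8} + 6}{6} + 331} \left(-400\right) + \left(3 + 4\right) 5 = \frac{1}{\left(- \frac{1}{6}\right) \frac{49}{8} + 331} \left(-400\right) + 7 \cdot 5 = \frac{1}{- \frac{49}{48} + 331} \left(-400\right) + 35 = \frac{1}{\frac{15839}{48}} \left(-400\right) + 35 = \frac{48}{15839} \left(-400\right) + 35 = - \frac{19200}{15839} + 35 = \frac{535165}{15839}$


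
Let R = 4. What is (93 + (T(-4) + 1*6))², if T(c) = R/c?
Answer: 9604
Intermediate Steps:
T(c) = 4/c
(93 + (T(-4) + 1*6))² = (93 + (4/(-4) + 1*6))² = (93 + (4*(-¼) + 6))² = (93 + (-1 + 6))² = (93 + 5)² = 98² = 9604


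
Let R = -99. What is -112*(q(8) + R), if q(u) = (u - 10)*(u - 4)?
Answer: 11984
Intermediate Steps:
q(u) = (-10 + u)*(-4 + u)
-112*(q(8) + R) = -112*((40 + 8**2 - 14*8) - 99) = -112*((40 + 64 - 112) - 99) = -112*(-8 - 99) = -112*(-107) = 11984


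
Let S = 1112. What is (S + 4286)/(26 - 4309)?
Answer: -5398/4283 ≈ -1.2603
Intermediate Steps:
(S + 4286)/(26 - 4309) = (1112 + 4286)/(26 - 4309) = 5398/(-4283) = 5398*(-1/4283) = -5398/4283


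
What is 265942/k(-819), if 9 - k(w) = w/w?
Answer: 132971/4 ≈ 33243.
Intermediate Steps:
k(w) = 8 (k(w) = 9 - w/w = 9 - 1*1 = 9 - 1 = 8)
265942/k(-819) = 265942/8 = 265942*(1/8) = 132971/4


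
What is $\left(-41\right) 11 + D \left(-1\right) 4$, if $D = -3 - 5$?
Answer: $-419$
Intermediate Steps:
$D = -8$
$\left(-41\right) 11 + D \left(-1\right) 4 = \left(-41\right) 11 + \left(-8\right) \left(-1\right) 4 = -451 + 8 \cdot 4 = -451 + 32 = -419$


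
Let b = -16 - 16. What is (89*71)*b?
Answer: -202208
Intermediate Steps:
b = -32
(89*71)*b = (89*71)*(-32) = 6319*(-32) = -202208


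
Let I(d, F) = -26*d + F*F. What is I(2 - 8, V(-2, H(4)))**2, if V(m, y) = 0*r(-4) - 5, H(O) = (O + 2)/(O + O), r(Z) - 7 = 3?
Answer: 32761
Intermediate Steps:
r(Z) = 10 (r(Z) = 7 + 3 = 10)
H(O) = (2 + O)/(2*O) (H(O) = (2 + O)/((2*O)) = (2 + O)*(1/(2*O)) = (2 + O)/(2*O))
V(m, y) = -5 (V(m, y) = 0*10 - 5 = 0 - 5 = -5)
I(d, F) = F**2 - 26*d (I(d, F) = -26*d + F**2 = F**2 - 26*d)
I(2 - 8, V(-2, H(4)))**2 = ((-5)**2 - 26*(2 - 8))**2 = (25 - 26*(-6))**2 = (25 + 156)**2 = 181**2 = 32761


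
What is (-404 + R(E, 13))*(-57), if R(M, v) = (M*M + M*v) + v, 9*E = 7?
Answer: 585257/27 ≈ 21676.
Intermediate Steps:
E = 7/9 (E = (⅑)*7 = 7/9 ≈ 0.77778)
R(M, v) = v + M² + M*v (R(M, v) = (M² + M*v) + v = v + M² + M*v)
(-404 + R(E, 13))*(-57) = (-404 + (13 + (7/9)² + (7/9)*13))*(-57) = (-404 + (13 + 49/81 + 91/9))*(-57) = (-404 + 1921/81)*(-57) = -30803/81*(-57) = 585257/27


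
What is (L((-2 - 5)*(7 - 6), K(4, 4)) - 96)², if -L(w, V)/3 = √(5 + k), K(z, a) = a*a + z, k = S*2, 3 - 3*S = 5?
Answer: (96 + √33)² ≈ 10352.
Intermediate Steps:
S = -⅔ (S = 1 - ⅓*5 = 1 - 5/3 = -⅔ ≈ -0.66667)
k = -4/3 (k = -⅔*2 = -4/3 ≈ -1.3333)
K(z, a) = z + a² (K(z, a) = a² + z = z + a²)
L(w, V) = -√33 (L(w, V) = -3*√(5 - 4/3) = -√33)
(L((-2 - 5)*(7 - 6), K(4, 4)) - 96)² = (-√33 - 96)² = (-96 - √33)²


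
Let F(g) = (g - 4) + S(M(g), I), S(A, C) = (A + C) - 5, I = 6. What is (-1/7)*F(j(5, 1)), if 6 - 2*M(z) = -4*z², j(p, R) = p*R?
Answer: -55/7 ≈ -7.8571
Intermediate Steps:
j(p, R) = R*p
M(z) = 3 + 2*z² (M(z) = 3 - (-2)*z² = 3 + 2*z²)
S(A, C) = -5 + A + C
F(g) = g + 2*g² (F(g) = (g - 4) + (-5 + (3 + 2*g²) + 6) = (-4 + g) + (4 + 2*g²) = g + 2*g²)
(-1/7)*F(j(5, 1)) = (-1/7)*((1*5)*(1 + 2*(1*5))) = (-1*⅐)*(5*(1 + 2*5)) = -5*(1 + 10)/7 = -5*11/7 = -⅐*55 = -55/7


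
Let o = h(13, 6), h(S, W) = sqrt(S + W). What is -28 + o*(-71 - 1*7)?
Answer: -28 - 78*sqrt(19) ≈ -367.99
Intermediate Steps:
o = sqrt(19) (o = sqrt(13 + 6) = sqrt(19) ≈ 4.3589)
-28 + o*(-71 - 1*7) = -28 + sqrt(19)*(-71 - 1*7) = -28 + sqrt(19)*(-71 - 7) = -28 + sqrt(19)*(-78) = -28 - 78*sqrt(19)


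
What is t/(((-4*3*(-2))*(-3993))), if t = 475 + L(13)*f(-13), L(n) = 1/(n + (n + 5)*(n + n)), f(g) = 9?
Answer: -57121/11523798 ≈ -0.0049568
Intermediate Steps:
L(n) = 1/(n + 2*n*(5 + n)) (L(n) = 1/(n + (5 + n)*(2*n)) = 1/(n + 2*n*(5 + n)))
t = 228484/481 (t = 475 + (1/(13*(11 + 2*13)))*9 = 475 + (1/(13*(11 + 26)))*9 = 475 + ((1/13)/37)*9 = 475 + ((1/13)*(1/37))*9 = 475 + (1/481)*9 = 475 + 9/481 = 228484/481 ≈ 475.02)
t/(((-4*3*(-2))*(-3993))) = 228484/(481*(((-4*3*(-2))*(-3993)))) = 228484/(481*((-12*(-2)*(-3993)))) = 228484/(481*((24*(-3993)))) = (228484/481)/(-95832) = (228484/481)*(-1/95832) = -57121/11523798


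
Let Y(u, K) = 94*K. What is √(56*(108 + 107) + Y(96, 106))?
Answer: 2*√5501 ≈ 148.34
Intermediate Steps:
√(56*(108 + 107) + Y(96, 106)) = √(56*(108 + 107) + 94*106) = √(56*215 + 9964) = √(12040 + 9964) = √22004 = 2*√5501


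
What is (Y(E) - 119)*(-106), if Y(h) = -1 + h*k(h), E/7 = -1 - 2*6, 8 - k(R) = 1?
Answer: 80242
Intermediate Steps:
k(R) = 7 (k(R) = 8 - 1*1 = 8 - 1 = 7)
E = -91 (E = 7*(-1 - 2*6) = 7*(-1 - 12) = 7*(-13) = -91)
Y(h) = -1 + 7*h (Y(h) = -1 + h*7 = -1 + 7*h)
(Y(E) - 119)*(-106) = ((-1 + 7*(-91)) - 119)*(-106) = ((-1 - 637) - 119)*(-106) = (-638 - 119)*(-106) = -757*(-106) = 80242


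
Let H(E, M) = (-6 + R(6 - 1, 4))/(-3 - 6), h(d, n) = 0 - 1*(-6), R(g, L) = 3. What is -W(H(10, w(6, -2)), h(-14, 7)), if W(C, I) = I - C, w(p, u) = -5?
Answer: -17/3 ≈ -5.6667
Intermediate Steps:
h(d, n) = 6 (h(d, n) = 0 + 6 = 6)
H(E, M) = ⅓ (H(E, M) = (-6 + 3)/(-3 - 6) = -3/(-9) = -3*(-⅑) = ⅓)
-W(H(10, w(6, -2)), h(-14, 7)) = -(6 - 1*⅓) = -(6 - ⅓) = -1*17/3 = -17/3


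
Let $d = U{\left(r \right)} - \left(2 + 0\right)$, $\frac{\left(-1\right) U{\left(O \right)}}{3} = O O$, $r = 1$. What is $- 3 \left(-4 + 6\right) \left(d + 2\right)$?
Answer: $18$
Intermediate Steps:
$U{\left(O \right)} = - 3 O^{2}$ ($U{\left(O \right)} = - 3 O O = - 3 O^{2}$)
$d = -5$ ($d = - 3 \cdot 1^{2} - \left(2 + 0\right) = \left(-3\right) 1 - 2 = -3 - 2 = -5$)
$- 3 \left(-4 + 6\right) \left(d + 2\right) = - 3 \left(-4 + 6\right) \left(-5 + 2\right) = \left(-3\right) 2 \left(-3\right) = \left(-6\right) \left(-3\right) = 18$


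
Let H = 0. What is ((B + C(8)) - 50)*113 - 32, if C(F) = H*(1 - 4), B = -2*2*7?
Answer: -8846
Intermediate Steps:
B = -28 (B = -4*7 = -28)
C(F) = 0 (C(F) = 0*(1 - 4) = 0*(-3) = 0)
((B + C(8)) - 50)*113 - 32 = ((-28 + 0) - 50)*113 - 32 = (-28 - 50)*113 - 32 = -78*113 - 32 = -8814 - 32 = -8846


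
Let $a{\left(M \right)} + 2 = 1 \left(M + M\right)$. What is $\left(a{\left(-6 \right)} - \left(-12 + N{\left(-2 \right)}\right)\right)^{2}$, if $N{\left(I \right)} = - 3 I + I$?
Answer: $36$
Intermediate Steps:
$a{\left(M \right)} = -2 + 2 M$ ($a{\left(M \right)} = -2 + 1 \left(M + M\right) = -2 + 1 \cdot 2 M = -2 + 2 M$)
$N{\left(I \right)} = - 2 I$
$\left(a{\left(-6 \right)} - \left(-12 + N{\left(-2 \right)}\right)\right)^{2} = \left(\left(-2 + 2 \left(-6\right)\right) + \left(12 - \left(-2\right) \left(-2\right)\right)\right)^{2} = \left(\left(-2 - 12\right) + \left(12 - 4\right)\right)^{2} = \left(-14 + \left(12 - 4\right)\right)^{2} = \left(-14 + 8\right)^{2} = \left(-6\right)^{2} = 36$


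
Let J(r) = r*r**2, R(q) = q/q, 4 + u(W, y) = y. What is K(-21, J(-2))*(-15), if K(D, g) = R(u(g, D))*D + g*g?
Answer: -645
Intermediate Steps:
u(W, y) = -4 + y
R(q) = 1
J(r) = r**3
K(D, g) = D + g**2 (K(D, g) = 1*D + g*g = D + g**2)
K(-21, J(-2))*(-15) = (-21 + ((-2)**3)**2)*(-15) = (-21 + (-8)**2)*(-15) = (-21 + 64)*(-15) = 43*(-15) = -645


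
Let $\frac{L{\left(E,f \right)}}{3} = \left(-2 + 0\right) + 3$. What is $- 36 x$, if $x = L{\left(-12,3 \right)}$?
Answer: $-108$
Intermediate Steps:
$L{\left(E,f \right)} = 3$ ($L{\left(E,f \right)} = 3 \left(\left(-2 + 0\right) + 3\right) = 3 \left(-2 + 3\right) = 3 \cdot 1 = 3$)
$x = 3$
$- 36 x = \left(-36\right) 3 = -108$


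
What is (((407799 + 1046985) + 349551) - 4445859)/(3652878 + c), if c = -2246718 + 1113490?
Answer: -1320762/1259825 ≈ -1.0484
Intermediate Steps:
c = -1133228
(((407799 + 1046985) + 349551) - 4445859)/(3652878 + c) = (((407799 + 1046985) + 349551) - 4445859)/(3652878 - 1133228) = ((1454784 + 349551) - 4445859)/2519650 = (1804335 - 4445859)*(1/2519650) = -2641524*1/2519650 = -1320762/1259825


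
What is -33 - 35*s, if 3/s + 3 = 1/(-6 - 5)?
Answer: 33/34 ≈ 0.97059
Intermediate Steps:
s = -33/34 (s = 3/(-3 + 1/(-6 - 5)) = 3/(-3 + 1/(-11)) = 3/(-3 - 1/11) = 3/(-34/11) = 3*(-11/34) = -33/34 ≈ -0.97059)
-33 - 35*s = -33 - 35*(-33/34) = -33 + 1155/34 = 33/34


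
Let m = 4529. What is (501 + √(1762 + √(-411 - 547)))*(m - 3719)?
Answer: 405810 + 810*√(1762 + I*√958) ≈ 4.3981e+5 + 298.62*I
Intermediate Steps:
(501 + √(1762 + √(-411 - 547)))*(m - 3719) = (501 + √(1762 + √(-411 - 547)))*(4529 - 3719) = (501 + √(1762 + √(-958)))*810 = (501 + √(1762 + I*√958))*810 = 405810 + 810*√(1762 + I*√958)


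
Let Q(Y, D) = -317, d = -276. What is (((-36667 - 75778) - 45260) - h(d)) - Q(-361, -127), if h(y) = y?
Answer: -157112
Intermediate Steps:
(((-36667 - 75778) - 45260) - h(d)) - Q(-361, -127) = (((-36667 - 75778) - 45260) - 1*(-276)) - 1*(-317) = ((-112445 - 45260) + 276) + 317 = (-157705 + 276) + 317 = -157429 + 317 = -157112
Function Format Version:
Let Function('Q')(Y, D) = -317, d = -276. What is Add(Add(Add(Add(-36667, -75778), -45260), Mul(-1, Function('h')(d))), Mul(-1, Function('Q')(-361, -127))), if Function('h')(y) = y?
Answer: -157112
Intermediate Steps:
Add(Add(Add(Add(-36667, -75778), -45260), Mul(-1, Function('h')(d))), Mul(-1, Function('Q')(-361, -127))) = Add(Add(Add(Add(-36667, -75778), -45260), Mul(-1, -276)), Mul(-1, -317)) = Add(Add(Add(-112445, -45260), 276), 317) = Add(Add(-157705, 276), 317) = Add(-157429, 317) = -157112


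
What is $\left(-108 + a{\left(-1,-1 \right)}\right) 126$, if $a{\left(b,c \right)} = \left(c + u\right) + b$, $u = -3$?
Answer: $-14238$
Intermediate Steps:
$a{\left(b,c \right)} = -3 + b + c$ ($a{\left(b,c \right)} = \left(c - 3\right) + b = \left(-3 + c\right) + b = -3 + b + c$)
$\left(-108 + a{\left(-1,-1 \right)}\right) 126 = \left(-108 - 5\right) 126 = \left(-113\right) 126 = -14238$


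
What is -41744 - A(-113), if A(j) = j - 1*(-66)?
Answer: -41697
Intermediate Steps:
A(j) = 66 + j (A(j) = j + 66 = 66 + j)
-41744 - A(-113) = -41744 - (66 - 113) = -41744 - 1*(-47) = -41744 + 47 = -41697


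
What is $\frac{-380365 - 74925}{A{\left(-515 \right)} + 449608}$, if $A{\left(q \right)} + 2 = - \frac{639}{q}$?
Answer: $- \frac{234474350}{231547729} \approx -1.0126$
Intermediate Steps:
$A{\left(q \right)} = -2 - \frac{639}{q}$
$\frac{-380365 - 74925}{A{\left(-515 \right)} + 449608} = \frac{-380365 - 74925}{\left(-2 - \frac{639}{-515}\right) + 449608} = - \frac{455290}{\left(-2 - - \frac{639}{515}\right) + 449608} = - \frac{455290}{\left(-2 + \frac{639}{515}\right) + 449608} = - \frac{455290}{- \frac{391}{515} + 449608} = - \frac{455290}{\frac{231547729}{515}} = \left(-455290\right) \frac{515}{231547729} = - \frac{234474350}{231547729}$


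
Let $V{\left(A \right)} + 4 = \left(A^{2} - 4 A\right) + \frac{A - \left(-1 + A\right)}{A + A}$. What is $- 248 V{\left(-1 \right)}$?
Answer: $-124$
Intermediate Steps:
$V{\left(A \right)} = -4 + A^{2} + \frac{1}{2 A} - 4 A$ ($V{\left(A \right)} = -4 + \left(\left(A^{2} - 4 A\right) + \frac{A - \left(-1 + A\right)}{A + A}\right) = -4 + \left(\left(A^{2} - 4 A\right) + 1 \frac{1}{2 A}\right) = -4 + \left(\left(A^{2} - 4 A\right) + \frac{1}{2 A}\right) = -4 + \left(A^{2} + \frac{1}{2 A} - 4 A\right) = -4 + A^{2} + \frac{1}{2 A} - 4 A$)
$- 248 V{\left(-1 \right)} = - 248 \left(-4 + \left(-1\right)^{2} + \frac{1}{2 \left(-1\right)} - -4\right) = - 248 \left(-4 + 1 + \frac{1}{2} \left(-1\right) + 4\right) = - 248 \left(-4 + 1 - \frac{1}{2} + 4\right) = \left(-248\right) \frac{1}{2} = -124$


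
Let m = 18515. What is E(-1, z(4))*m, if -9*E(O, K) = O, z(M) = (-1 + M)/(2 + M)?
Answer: 18515/9 ≈ 2057.2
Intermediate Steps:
z(M) = (-1 + M)/(2 + M)
E(O, K) = -O/9
E(-1, z(4))*m = -⅑*(-1)*18515 = (⅑)*18515 = 18515/9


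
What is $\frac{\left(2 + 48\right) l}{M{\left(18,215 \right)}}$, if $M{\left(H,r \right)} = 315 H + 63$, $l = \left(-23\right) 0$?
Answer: $0$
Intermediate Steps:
$l = 0$
$M{\left(H,r \right)} = 63 + 315 H$
$\frac{\left(2 + 48\right) l}{M{\left(18,215 \right)}} = \frac{\left(2 + 48\right) 0}{63 + 315 \cdot 18} = \frac{50 \cdot 0}{63 + 5670} = \frac{0}{5733} = 0 \cdot \frac{1}{5733} = 0$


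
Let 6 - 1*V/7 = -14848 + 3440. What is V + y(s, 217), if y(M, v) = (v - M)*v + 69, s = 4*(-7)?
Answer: 133132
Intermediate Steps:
s = -28
V = 79898 (V = 42 - 7*(-14848 + 3440) = 42 - 7*(-11408) = 42 + 79856 = 79898)
y(M, v) = 69 + v*(v - M) (y(M, v) = v*(v - M) + 69 = 69 + v*(v - M))
V + y(s, 217) = 79898 + (69 + 217**2 - 1*(-28)*217) = 79898 + (69 + 47089 + 6076) = 79898 + 53234 = 133132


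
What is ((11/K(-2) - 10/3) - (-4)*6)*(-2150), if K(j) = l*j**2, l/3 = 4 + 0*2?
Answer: -1078225/24 ≈ -44926.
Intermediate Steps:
l = 12 (l = 3*(4 + 0*2) = 3*(4 + 0) = 3*4 = 12)
K(j) = 12*j**2
((11/K(-2) - 10/3) - (-4)*6)*(-2150) = ((11/((12*(-2)**2)) - 10/3) - (-4)*6)*(-2150) = ((11/((12*4)) - 10*1/3) - 1*(-24))*(-2150) = ((11/48 - 10/3) + 24)*(-2150) = (-149/48 + 24)*(-2150) = (1003/48)*(-2150) = -1078225/24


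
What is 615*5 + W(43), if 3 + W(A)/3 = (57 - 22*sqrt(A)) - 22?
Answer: 3171 - 66*sqrt(43) ≈ 2738.2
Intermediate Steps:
W(A) = 96 - 66*sqrt(A) (W(A) = -9 + 3*((57 - 22*sqrt(A)) - 22) = -9 + 3*(35 - 22*sqrt(A)) = -9 + (105 - 66*sqrt(A)) = 96 - 66*sqrt(A))
615*5 + W(43) = 615*5 + (96 - 66*sqrt(43)) = 3075 + (96 - 66*sqrt(43)) = 3171 - 66*sqrt(43)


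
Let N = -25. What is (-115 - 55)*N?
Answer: 4250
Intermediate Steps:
(-115 - 55)*N = (-115 - 55)*(-25) = -170*(-25) = 4250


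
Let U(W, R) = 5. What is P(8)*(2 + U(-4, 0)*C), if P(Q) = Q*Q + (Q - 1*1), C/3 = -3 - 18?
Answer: -22223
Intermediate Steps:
C = -63 (C = 3*(-3 - 18) = 3*(-21) = -63)
P(Q) = -1 + Q + Q² (P(Q) = Q² + (Q - 1) = Q² + (-1 + Q) = -1 + Q + Q²)
P(8)*(2 + U(-4, 0)*C) = (-1 + 8 + 8²)*(2 + 5*(-63)) = (-1 + 8 + 64)*(2 - 315) = 71*(-313) = -22223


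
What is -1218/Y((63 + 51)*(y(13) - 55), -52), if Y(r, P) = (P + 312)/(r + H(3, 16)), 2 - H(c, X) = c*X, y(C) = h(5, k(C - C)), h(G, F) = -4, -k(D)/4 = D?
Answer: 2062074/65 ≈ 31724.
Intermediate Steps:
k(D) = -4*D
y(C) = -4
H(c, X) = 2 - X*c (H(c, X) = 2 - c*X = 2 - X*c)
Y(r, P) = (312 + P)/(-46 + r) (Y(r, P) = (P + 312)/(r + (2 - 1*16*3)) = (312 + P)/(r + (2 - 48)) = (312 + P)/(r - 46) = (312 + P)/(-46 + r))
-1218/Y((63 + 51)*(y(13) - 55), -52) = -1218*(-46 + (63 + 51)*(-4 - 55))/(312 - 52) = -1218/(260/(-46 + 114*(-59))) = -1218/(260/(-46 - 6726)) = -1218/(260/(-6772)) = -1218/((-1/6772*260)) = -1218/(-65/1693) = -1218*(-1693/65) = 2062074/65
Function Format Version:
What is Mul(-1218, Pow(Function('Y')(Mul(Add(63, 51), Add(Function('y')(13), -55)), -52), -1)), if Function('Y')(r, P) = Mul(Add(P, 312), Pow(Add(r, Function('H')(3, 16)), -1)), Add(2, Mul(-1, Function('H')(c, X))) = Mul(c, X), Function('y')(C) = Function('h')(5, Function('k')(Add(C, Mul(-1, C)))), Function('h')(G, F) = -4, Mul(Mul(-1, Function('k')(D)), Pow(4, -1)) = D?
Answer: Rational(2062074, 65) ≈ 31724.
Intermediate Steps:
Function('k')(D) = Mul(-4, D)
Function('y')(C) = -4
Function('H')(c, X) = Add(2, Mul(-1, X, c)) (Function('H')(c, X) = Add(2, Mul(-1, Mul(c, X))) = Add(2, Mul(-1, Mul(X, c))) = Add(2, Mul(-1, X, c)))
Function('Y')(r, P) = Mul(Pow(Add(-46, r), -1), Add(312, P)) (Function('Y')(r, P) = Mul(Add(P, 312), Pow(Add(r, Add(2, Mul(-1, 16, 3))), -1)) = Mul(Add(312, P), Pow(Add(r, Add(2, -48)), -1)) = Mul(Add(312, P), Pow(Add(r, -46), -1)) = Mul(Add(312, P), Pow(Add(-46, r), -1)) = Mul(Pow(Add(-46, r), -1), Add(312, P)))
Mul(-1218, Pow(Function('Y')(Mul(Add(63, 51), Add(Function('y')(13), -55)), -52), -1)) = Mul(-1218, Pow(Mul(Pow(Add(-46, Mul(Add(63, 51), Add(-4, -55))), -1), Add(312, -52)), -1)) = Mul(-1218, Pow(Mul(Pow(Add(-46, Mul(114, -59)), -1), 260), -1)) = Mul(-1218, Pow(Mul(Pow(Add(-46, -6726), -1), 260), -1)) = Mul(-1218, Pow(Mul(Pow(-6772, -1), 260), -1)) = Mul(-1218, Pow(Mul(Rational(-1, 6772), 260), -1)) = Mul(-1218, Pow(Rational(-65, 1693), -1)) = Mul(-1218, Rational(-1693, 65)) = Rational(2062074, 65)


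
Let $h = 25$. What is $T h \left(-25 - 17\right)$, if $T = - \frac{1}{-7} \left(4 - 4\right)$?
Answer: $0$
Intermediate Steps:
$T = 0$ ($T = \left(-1\right) \left(- \frac{1}{7}\right) 0 = \frac{1}{7} \cdot 0 = 0$)
$T h \left(-25 - 17\right) = 0 \cdot 25 \left(-25 - 17\right) = 0 \cdot 25 \left(-42\right) = 0 \left(-1050\right) = 0$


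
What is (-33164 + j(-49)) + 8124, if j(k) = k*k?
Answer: -22639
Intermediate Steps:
j(k) = k²
(-33164 + j(-49)) + 8124 = (-33164 + (-49)²) + 8124 = (-33164 + 2401) + 8124 = -30763 + 8124 = -22639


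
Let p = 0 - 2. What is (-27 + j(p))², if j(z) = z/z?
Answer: 676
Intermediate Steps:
p = -2
j(z) = 1
(-27 + j(p))² = (-27 + 1)² = (-26)² = 676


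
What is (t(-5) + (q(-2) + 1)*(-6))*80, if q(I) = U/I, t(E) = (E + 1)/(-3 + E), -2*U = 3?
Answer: -800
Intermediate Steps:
U = -3/2 (U = -1/2*3 = -3/2 ≈ -1.5000)
t(E) = (1 + E)/(-3 + E)
q(I) = -3/(2*I)
(t(-5) + (q(-2) + 1)*(-6))*80 = ((1 - 5)/(-3 - 5) + (-3/2/(-2) + 1)*(-6))*80 = (-4/(-8) + (-3/2*(-1/2) + 1)*(-6))*80 = (-1/8*(-4) + (3/4 + 1)*(-6))*80 = (1/2 + (7/4)*(-6))*80 = (1/2 - 21/2)*80 = -10*80 = -800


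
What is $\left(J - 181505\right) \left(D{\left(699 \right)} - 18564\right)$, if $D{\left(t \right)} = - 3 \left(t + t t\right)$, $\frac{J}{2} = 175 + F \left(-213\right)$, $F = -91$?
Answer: $211656122496$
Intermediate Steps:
$J = 39116$ ($J = 2 \left(175 - -19383\right) = 2 \left(175 + 19383\right) = 2 \cdot 19558 = 39116$)
$D{\left(t \right)} = - 3 t - 3 t^{2}$ ($D{\left(t \right)} = - 3 \left(t + t^{2}\right) = - 3 t - 3 t^{2}$)
$\left(J - 181505\right) \left(D{\left(699 \right)} - 18564\right) = \left(39116 - 181505\right) \left(\left(-3\right) 699 \left(1 + 699\right) - 18564\right) = - 142389 \left(\left(-3\right) 699 \cdot 700 - 18564\right) = - 142389 \left(-1467900 - 18564\right) = \left(-142389\right) \left(-1486464\right) = 211656122496$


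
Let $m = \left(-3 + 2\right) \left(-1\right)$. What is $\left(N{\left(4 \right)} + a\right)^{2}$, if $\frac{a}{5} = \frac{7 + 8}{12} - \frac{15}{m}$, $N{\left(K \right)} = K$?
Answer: $\frac{67081}{16} \approx 4192.6$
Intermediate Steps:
$m = 1$ ($m = \left(-1\right) \left(-1\right) = 1$)
$a = - \frac{275}{4}$ ($a = 5 \left(\frac{7 + 8}{12} - \frac{15}{1}\right) = 5 \left(15 \cdot \frac{1}{12} - 15\right) = 5 \left(\frac{5}{4} - 15\right) = 5 \left(- \frac{55}{4}\right) = - \frac{275}{4} \approx -68.75$)
$\left(N{\left(4 \right)} + a\right)^{2} = \left(4 - \frac{275}{4}\right)^{2} = \left(- \frac{259}{4}\right)^{2} = \frac{67081}{16}$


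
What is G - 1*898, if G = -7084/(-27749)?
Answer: -24911518/27749 ≈ -897.75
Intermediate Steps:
G = 7084/27749 (G = -7084*(-1/27749) = 7084/27749 ≈ 0.25529)
G - 1*898 = 7084/27749 - 1*898 = 7084/27749 - 898 = -24911518/27749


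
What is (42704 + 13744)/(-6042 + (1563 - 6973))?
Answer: -2016/409 ≈ -4.9291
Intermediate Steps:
(42704 + 13744)/(-6042 + (1563 - 6973)) = 56448/(-6042 - 5410) = 56448/(-11452) = 56448*(-1/11452) = -2016/409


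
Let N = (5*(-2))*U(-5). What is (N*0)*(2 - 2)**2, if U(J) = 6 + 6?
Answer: 0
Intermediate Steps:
U(J) = 12
N = -120 (N = (5*(-2))*12 = -10*12 = -120)
(N*0)*(2 - 2)**2 = (-120*0)*(2 - 2)**2 = 0*0**2 = 0*0 = 0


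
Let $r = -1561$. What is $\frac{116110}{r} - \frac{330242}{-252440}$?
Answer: $- \frac{14397650319}{197029420} \approx -73.074$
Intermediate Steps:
$\frac{116110}{r} - \frac{330242}{-252440} = \frac{116110}{-1561} - \frac{330242}{-252440} = 116110 \left(- \frac{1}{1561}\right) - - \frac{165121}{126220} = - \frac{116110}{1561} + \frac{165121}{126220} = - \frac{14397650319}{197029420}$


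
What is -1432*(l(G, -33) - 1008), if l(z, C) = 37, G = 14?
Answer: 1390472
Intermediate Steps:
-1432*(l(G, -33) - 1008) = -1432*(37 - 1008) = -1432*(-971) = 1390472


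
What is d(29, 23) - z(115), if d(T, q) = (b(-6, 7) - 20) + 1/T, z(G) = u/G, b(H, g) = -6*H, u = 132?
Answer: 49647/3335 ≈ 14.887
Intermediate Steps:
z(G) = 132/G
d(T, q) = 16 + 1/T (d(T, q) = (-6*(-6) - 20) + 1/T = (36 - 20) + 1/T = 16 + 1/T)
d(29, 23) - z(115) = (16 + 1/29) - 132/115 = 465/29 - 1*132/115 = 465/29 - 132/115 = 49647/3335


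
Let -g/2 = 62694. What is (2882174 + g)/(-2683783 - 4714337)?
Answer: -1378393/3699060 ≈ -0.37263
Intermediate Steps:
g = -125388 (g = -2*62694 = -125388)
(2882174 + g)/(-2683783 - 4714337) = (2882174 - 125388)/(-2683783 - 4714337) = 2756786/(-7398120) = 2756786*(-1/7398120) = -1378393/3699060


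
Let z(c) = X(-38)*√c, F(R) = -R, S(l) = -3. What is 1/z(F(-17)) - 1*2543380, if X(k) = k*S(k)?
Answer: -2543380 + √17/1938 ≈ -2.5434e+6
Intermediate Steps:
X(k) = -3*k (X(k) = k*(-3) = -3*k)
z(c) = 114*√c (z(c) = (-3*(-38))*√c = 114*√c)
1/z(F(-17)) - 1*2543380 = 1/(114*√(-1*(-17))) - 1*2543380 = 1/(114*√17) - 2543380 = √17/1938 - 2543380 = -2543380 + √17/1938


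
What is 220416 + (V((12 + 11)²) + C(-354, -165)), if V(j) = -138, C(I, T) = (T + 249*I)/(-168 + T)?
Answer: 24480295/111 ≈ 2.2054e+5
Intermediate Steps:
C(I, T) = (T + 249*I)/(-168 + T)
220416 + (V((12 + 11)²) + C(-354, -165)) = 220416 + (-138 + (-165 + 249*(-354))/(-168 - 165)) = 220416 + (-138 + (-165 - 88146)/(-333)) = 220416 + (-138 - 1/333*(-88311)) = 220416 + (-138 + 29437/111) = 220416 + 14119/111 = 24480295/111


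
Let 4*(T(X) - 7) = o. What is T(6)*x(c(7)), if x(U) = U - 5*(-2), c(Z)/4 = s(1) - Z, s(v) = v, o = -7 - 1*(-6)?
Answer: -189/2 ≈ -94.500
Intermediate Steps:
o = -1 (o = -7 + 6 = -1)
T(X) = 27/4 (T(X) = 7 + (¼)*(-1) = 7 - ¼ = 27/4)
c(Z) = 4 - 4*Z (c(Z) = 4*(1 - Z) = 4 - 4*Z)
x(U) = 10 + U (x(U) = U + 10 = 10 + U)
T(6)*x(c(7)) = 27*(10 + (4 - 4*7))/4 = 27*(10 + (4 - 28))/4 = 27*(10 - 24)/4 = (27/4)*(-14) = -189/2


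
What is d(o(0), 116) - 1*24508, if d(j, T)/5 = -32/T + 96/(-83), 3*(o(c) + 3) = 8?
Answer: -59007996/2407 ≈ -24515.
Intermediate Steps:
o(c) = -⅓ (o(c) = -3 + (⅓)*8 = -3 + 8/3 = -⅓)
d(j, T) = -480/83 - 160/T (d(j, T) = 5*(-32/T + 96/(-83)) = 5*(-32/T + 96*(-1/83)) = 5*(-32/T - 96/83) = 5*(-96/83 - 32/T) = -480/83 - 160/T)
d(o(0), 116) - 1*24508 = (-480/83 - 160/116) - 1*24508 = (-480/83 - 160*1/116) - 24508 = (-480/83 - 40/29) - 24508 = -17240/2407 - 24508 = -59007996/2407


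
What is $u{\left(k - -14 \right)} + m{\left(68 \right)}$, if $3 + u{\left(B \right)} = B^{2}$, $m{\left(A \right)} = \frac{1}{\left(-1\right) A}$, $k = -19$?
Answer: $\frac{1495}{68} \approx 21.985$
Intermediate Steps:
$m{\left(A \right)} = - \frac{1}{A}$
$u{\left(B \right)} = -3 + B^{2}$
$u{\left(k - -14 \right)} + m{\left(68 \right)} = \left(-3 + \left(-19 - -14\right)^{2}\right) - \frac{1}{68} = \left(-3 + \left(-19 + 14\right)^{2}\right) - \frac{1}{68} = \left(-3 + \left(-5\right)^{2}\right) - \frac{1}{68} = \left(-3 + 25\right) - \frac{1}{68} = 22 - \frac{1}{68} = \frac{1495}{68}$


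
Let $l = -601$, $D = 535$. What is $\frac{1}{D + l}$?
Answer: $- \frac{1}{66} \approx -0.015152$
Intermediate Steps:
$\frac{1}{D + l} = \frac{1}{535 - 601} = \frac{1}{-66} = - \frac{1}{66}$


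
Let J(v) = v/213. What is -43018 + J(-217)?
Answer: -9163051/213 ≈ -43019.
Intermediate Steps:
J(v) = v/213 (J(v) = v*(1/213) = v/213)
-43018 + J(-217) = -43018 + (1/213)*(-217) = -43018 - 217/213 = -9163051/213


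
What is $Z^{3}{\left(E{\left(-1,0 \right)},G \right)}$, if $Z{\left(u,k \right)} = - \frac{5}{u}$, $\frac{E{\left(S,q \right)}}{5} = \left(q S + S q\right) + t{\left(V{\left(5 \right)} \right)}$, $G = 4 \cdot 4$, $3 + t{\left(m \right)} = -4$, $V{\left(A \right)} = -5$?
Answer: $\frac{1}{343} \approx 0.0029155$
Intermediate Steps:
$t{\left(m \right)} = -7$ ($t{\left(m \right)} = -3 - 4 = -7$)
$G = 16$
$E{\left(S,q \right)} = -35 + 10 S q$ ($E{\left(S,q \right)} = 5 \left(\left(q S + S q\right) - 7\right) = 5 \left(\left(S q + S q\right) - 7\right) = 5 \left(2 S q - 7\right) = 5 \left(-7 + 2 S q\right) = -35 + 10 S q$)
$Z^{3}{\left(E{\left(-1,0 \right)},G \right)} = \left(- \frac{5}{-35 + 10 \left(-1\right) 0}\right)^{3} = \left(- \frac{5}{-35 + 0}\right)^{3} = \left(- \frac{5}{-35}\right)^{3} = \left(\left(-5\right) \left(- \frac{1}{35}\right)\right)^{3} = \left(\frac{1}{7}\right)^{3} = \frac{1}{343}$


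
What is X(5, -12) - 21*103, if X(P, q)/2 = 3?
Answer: -2157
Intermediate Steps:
X(P, q) = 6 (X(P, q) = 2*3 = 6)
X(5, -12) - 21*103 = 6 - 21*103 = 6 - 2163 = -2157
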